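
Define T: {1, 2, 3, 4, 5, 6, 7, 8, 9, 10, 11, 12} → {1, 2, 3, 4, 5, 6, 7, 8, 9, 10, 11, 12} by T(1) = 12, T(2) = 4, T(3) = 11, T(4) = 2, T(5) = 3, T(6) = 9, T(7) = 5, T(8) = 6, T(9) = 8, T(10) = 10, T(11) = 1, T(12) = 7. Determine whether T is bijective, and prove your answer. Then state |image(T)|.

The values 12, 4, 11, 2, 3, 9, 5, 6, 8, 10, 1, 7 are a permutation of {1, 2, 3, 4, 5, 6, 7, 8, 9, 10, 11, 12}: each element appears exactly once.
So T is injective and surjective, hence bijective.
The image of T is {1, 2, 3, 4, 5, 6, 7, 8, 9, 10, 11, 12}, which has 12 elements.

12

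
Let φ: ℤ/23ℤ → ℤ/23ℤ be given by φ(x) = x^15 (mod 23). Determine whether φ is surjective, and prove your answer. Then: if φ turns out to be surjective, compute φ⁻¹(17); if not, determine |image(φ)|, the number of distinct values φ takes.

Since 23 is prime, the nonzero elements of ℤ/23ℤ form a cyclic group of order 22.
As gcd(15, 22) = 1, raising to the 15th power is a bijection on this group: if s^15 ≡ t^15 then (st^{−1})^15 = 1, and the only element of order dividing gcd(15, 22) = 1 is 1, so s = t.
With φ(0) = 0 this makes φ injective on all of ℤ/23ℤ, hence bijective (finite equal-size domain and codomain). In particular φ is surjective.
Since φ is surjective, we find the preimage of 17. The inverse of x ↦ x^15 on (ℤ/23ℤ)^× is x ↦ x^3, because 15·3 = 45 = 2·22 + 1 ≡ 1 (mod 22) and x^{22} = 1 for x ≠ 0 (Fermat). So φ⁻¹(17) = 17^3 mod 23.
Repeated squaring mod 23: 17^1 ≡ 17, 17^2 ≡ 17² = 289 ≡ 13. Since 3 = 2 + 1, 17^3 ≡ 13·17: 13·17 = 221 ≡ 14. So 17^3 ≡ 14 (mod 23).
Hence φ⁻¹(17) = 14.

14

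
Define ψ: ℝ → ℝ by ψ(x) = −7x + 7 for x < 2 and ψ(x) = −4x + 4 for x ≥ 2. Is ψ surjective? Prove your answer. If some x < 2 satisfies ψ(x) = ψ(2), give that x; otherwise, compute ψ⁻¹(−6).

Both pieces are strictly decreasing (slopes −7 and −4), so each is injective on its own interval.
The left piece maps (−∞, 2) onto (−7, ∞); the right piece maps [2, ∞) onto (−∞, −4].
The union (−7, ∞) ∪ (−∞, −4] covers ℝ, so ψ is surjective.
For the follow-up: the images overlap, so an x < 2 with ψ(x) = ψ(2) exists. ψ(2) = −4; solving −7x + 7 = −4 for x < 2 gives x = (−4 − 7)/(−7) = 11/7.

11/7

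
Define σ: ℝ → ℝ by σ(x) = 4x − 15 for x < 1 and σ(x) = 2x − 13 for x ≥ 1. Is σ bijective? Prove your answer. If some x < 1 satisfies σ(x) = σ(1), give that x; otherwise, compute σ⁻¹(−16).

Both pieces are strictly increasing (slopes 4 and 2), so each is injective on its own interval.
The left piece maps (−∞, 1) onto (−∞, −11); the right piece maps [1, ∞) onto [−11, ∞).
Since −11 = −11, the images partition ℝ: σ is injective and surjective, hence bijective.
Because the two images are disjoint, no x < 1 has σ(x) = σ(1), so we compute σ⁻¹(−16): −16 lies in (−∞, −11), so solve 4x − 15 = −16: x = (−16 + 15)/4 = −1/4.

-1/4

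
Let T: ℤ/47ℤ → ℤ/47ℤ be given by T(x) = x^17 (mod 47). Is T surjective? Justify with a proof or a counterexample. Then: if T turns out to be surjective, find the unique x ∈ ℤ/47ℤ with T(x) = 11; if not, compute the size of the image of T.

45

Since 47 is prime, the nonzero elements of ℤ/47ℤ form a cyclic group of order 46.
As gcd(17, 46) = 1, raising to the 17th power is a bijection on this group: if a^17 ≡ b^17 then (ab^{−1})^17 = 1, and the only element of order dividing gcd(17, 46) = 1 is 1, so a = b.
With T(0) = 0 this makes T injective on all of ℤ/47ℤ, hence bijective (finite equal-size domain and codomain). In particular T is surjective.
Since T is surjective, we find the preimage of 11. The inverse of x ↦ x^17 on (ℤ/47ℤ)^× is x ↦ x^19, because 17·19 = 323 = 7·46 + 1 ≡ 1 (mod 46) and x^{46} = 1 for x ≠ 0 (Fermat). So T⁻¹(11) = 11^19 mod 47.
Repeated squaring mod 47: 11^1 ≡ 11, 11^2 ≡ 11² = 121 ≡ 27, 11^4 ≡ 27² = 729 ≡ 24, 11^8 ≡ 24² = 576 ≡ 12, 11^16 ≡ 12² = 144 ≡ 3. Since 19 = 16 + 2 + 1, 11^19 ≡ 3·27·11: 3·27 = 81 ≡ 34, then 34·11 = 374 ≡ 45. So 11^19 ≡ 45 (mod 47).
Hence T⁻¹(11) = 45.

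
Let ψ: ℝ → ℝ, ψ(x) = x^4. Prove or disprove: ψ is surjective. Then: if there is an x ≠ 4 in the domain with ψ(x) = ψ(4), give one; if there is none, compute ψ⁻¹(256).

Since 4 is even, x^4 ≥ 0 for all x ∈ ℝ, so −1 ∈ ℝ has no preimage. So ψ is not surjective.
For the follow-up, such an x exists: taking x = −4 ∈ ℝ gives ψ(−4) = 256 = ψ(4) with −4 ≠ 4.

-4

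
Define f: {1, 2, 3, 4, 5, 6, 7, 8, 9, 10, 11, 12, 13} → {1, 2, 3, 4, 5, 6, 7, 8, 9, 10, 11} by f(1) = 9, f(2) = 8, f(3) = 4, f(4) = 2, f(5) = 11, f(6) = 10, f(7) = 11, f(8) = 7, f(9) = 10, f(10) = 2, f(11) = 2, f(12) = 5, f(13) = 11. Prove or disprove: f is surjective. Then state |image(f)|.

8

No element maps to 1, so f is not surjective.
The image of f is {2, 4, 5, 7, 8, 9, 10, 11}, which has 8 elements.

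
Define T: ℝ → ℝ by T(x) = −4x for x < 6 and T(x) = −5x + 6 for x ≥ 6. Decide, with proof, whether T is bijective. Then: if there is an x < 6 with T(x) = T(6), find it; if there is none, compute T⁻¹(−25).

31/5

Both pieces are strictly decreasing (slopes −4 and −5), so each is injective on its own interval.
The left piece maps (−∞, 6) onto (−24, ∞); the right piece maps [6, ∞) onto (−∞, −24].
Since −24 = −24, the images partition ℝ: T is injective and surjective, hence bijective.
Because the two images are disjoint, no x < 6 has T(x) = T(6), so we compute T⁻¹(−25): −25 lies in (−∞, −24], so solve −5x + 6 = −25: x = (−25 − 6)/(−5) = 31/5.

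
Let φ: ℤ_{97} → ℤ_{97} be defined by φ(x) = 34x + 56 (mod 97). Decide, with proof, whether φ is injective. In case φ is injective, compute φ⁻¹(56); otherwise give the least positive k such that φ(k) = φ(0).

0

Suppose φ(x_1) = φ(x_2) in ℤ_{97}. Then 34x_1 + 56 ≡ 34x_2 + 56 (mod 97), hence 34(x_1 − x_2) ≡ 0 (mod 97).
Since gcd(34, 97) = 1, 34 is invertible modulo 97, hence x_1 − x_2 ≡ 0 (mod 97), i.e. x_1 = x_2.
Therefore φ is injective.
We now compute 34⁻¹ mod 97 explicitly. Euclid's algorithm: 97 = 2·34 + 29, 34 = 1·29 + 5, 29 = 5·5 + 4, 5 = 1·4 + 1; back-substituting gives 1 = 20·34 − 7·97, so 34⁻¹ ≡ 20 (mod 97).
Since φ is injective, we find φ⁻¹(56): we need 34x ≡ 56 − 56 ≡ 0 (mod 97). Using 34⁻¹ = 20: x ≡ 20·0 = 0, so x = 0.
Check: φ(0) = 34·0 + 56 = 56 ≡ 56 (mod 97).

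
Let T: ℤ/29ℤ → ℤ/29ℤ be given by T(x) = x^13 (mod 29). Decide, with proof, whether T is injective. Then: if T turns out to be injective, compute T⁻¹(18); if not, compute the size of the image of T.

Since 29 is prime, the nonzero elements of ℤ/29ℤ form a cyclic group of order 28.
As gcd(13, 28) = 1, raising to the 13th power is a bijection on this group: if x_1^13 ≡ x_2^13 then (x_1x_2^{−1})^13 = 1, and the only element of order dividing gcd(13, 28) = 1 is 1, so x_1 = x_2.
With T(0) = 0 this makes T injective on all of ℤ/29ℤ, hence bijective (finite equal-size domain and codomain). In particular T is injective.
Since T is injective, we find the preimage of 18. The inverse of x ↦ x^13 on (ℤ/29ℤ)^× is x ↦ x^13, because 13·13 = 169 = 6·28 + 1 ≡ 1 (mod 28) and x^{28} = 1 for x ≠ 0 (Fermat). So T⁻¹(18) = 18^13 mod 29.
Repeated squaring mod 29: 18^1 ≡ 18, 18^2 ≡ 18² = 324 ≡ 5, 18^4 ≡ 5² = 25, 18^8 ≡ 25² = 625 ≡ 16. Since 13 = 8 + 4 + 1, 18^13 ≡ 16·25·18: 16·25 = 400 ≡ 23, then 23·18 = 414 ≡ 8. So 18^13 ≡ 8 (mod 29).
Hence T⁻¹(18) = 8.

8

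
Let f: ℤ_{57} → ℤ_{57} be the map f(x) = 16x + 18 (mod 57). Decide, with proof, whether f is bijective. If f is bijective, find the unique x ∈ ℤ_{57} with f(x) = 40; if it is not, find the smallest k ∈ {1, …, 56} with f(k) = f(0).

Recall that injectivity means: for all s, t in the domain, f(s) = f(t) implies s = t.
Suppose f(s) = f(t) in ℤ_{57}. Then 16s + 18 ≡ 16t + 18 (mod 57), thus 16(s − t) ≡ 0 (mod 57).
Since gcd(16, 57) = 1, 16 is invertible modulo 57, hence s − t ≡ 0 (mod 57), i.e. s = t.
We now compute 16⁻¹ mod 57 explicitly. Euclid's algorithm: 57 = 3·16 + 9, 16 = 1·9 + 7, 9 = 1·7 + 2, 7 = 3·2 + 1; back-substituting gives 1 = 25·16 − 7·57, so 16⁻¹ ≡ 25 (mod 57).
For any y ∈ ℤ_{57}, x = 25(y − 18) mod 57 satisfies f(x) = 16·25(y − 18) + 18 ≡ y (since 16·25 ≡ 1 mod 57). So every y has a preimage.
So f is bijective.
Since f is bijective, we find f⁻¹(40): we need 16x ≡ 40 − 18 ≡ 22 (mod 57). Using 16⁻¹ = 25: x ≡ 25·22 = 550 = 9·57 + 37, so x = 37.
Check: f(37) = 16·37 + 18 = 610 = 10·57 + 40 ≡ 40 (mod 57).

37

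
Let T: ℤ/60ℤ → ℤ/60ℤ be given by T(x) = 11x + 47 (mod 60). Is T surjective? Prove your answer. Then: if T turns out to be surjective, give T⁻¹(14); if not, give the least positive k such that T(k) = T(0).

57

Recall that surjectivity means every element of the codomain has a preimage under T.
Since gcd(11, 60) = 1, 11 is invertible modulo 60. Euclid's algorithm: 60 = 5·11 + 5, 11 = 2·5 + 1; back-substituting gives 1 = 11·11 − 2·60, so 11⁻¹ ≡ 11 (mod 60).
Then y ↦ 11(y − 47) is a two-sided inverse to T, so every y ∈ ℤ/60ℤ has a preimage.
Hence T is surjective.
Since T is surjective, we compute T⁻¹(14): solve 11x + 47 ≡ 14 (mod 60), i.e. 11x ≡ 27 (mod 60).
Multiplying by 11⁻¹ = 11 gives x ≡ 11·27 = 297 = 4·60 + 57 ≡ 57 (mod 60).
Check: T(57) = 11·57 + 47 = 674 = 11·60 + 14 ≡ 14 (mod 60).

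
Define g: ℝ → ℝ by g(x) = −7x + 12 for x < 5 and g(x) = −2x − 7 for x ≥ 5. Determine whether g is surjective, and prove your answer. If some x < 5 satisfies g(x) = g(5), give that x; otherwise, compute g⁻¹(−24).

29/7

Both pieces are strictly decreasing (slopes −7 and −2), so each is injective on its own interval.
The left piece maps (−∞, 5) onto (−23, ∞); the right piece maps [5, ∞) onto (−∞, −17].
The union (−23, ∞) ∪ (−∞, −17] covers ℝ, so g is surjective.
For the follow-up: the images overlap, so an x < 5 with g(x) = g(5) exists. g(5) = −17; solving −7x + 12 = −17 for x < 5 gives x = (−17 − 12)/(−7) = 29/7.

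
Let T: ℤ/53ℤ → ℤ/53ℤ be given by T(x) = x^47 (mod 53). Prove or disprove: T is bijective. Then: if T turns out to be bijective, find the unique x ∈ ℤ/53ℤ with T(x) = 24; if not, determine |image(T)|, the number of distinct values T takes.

Since 53 is prime, the nonzero elements of ℤ/53ℤ form a cyclic group of order 52.
As gcd(47, 52) = 1, raising to the 47th power is a bijection on this group: if x_1^47 ≡ x_2^47 then (x_1x_2^{−1})^47 = 1, and the only element of order dividing gcd(47, 52) = 1 is 1, so x_1 = x_2.
With T(0) = 0 this makes T injective on all of ℤ/53ℤ, hence bijective (finite equal-size domain and codomain). In particular T is bijective.
Since T is bijective, we find the preimage of 24. The inverse of x ↦ x^47 on (ℤ/53ℤ)^× is x ↦ x^31, because 47·31 = 1457 = 28·52 + 1 ≡ 1 (mod 52) and x^{52} = 1 for x ≠ 0 (Fermat). So T⁻¹(24) = 24^31 mod 53.
Repeated squaring mod 53: 24^1 ≡ 24, 24^2 ≡ 24² = 576 ≡ 46, 24^4 ≡ 46² = 2116 ≡ 49, 24^8 ≡ 49² = 2401 ≡ 16, 24^16 ≡ 16² = 256 ≡ 44. Since 31 = 16 + 8 + 4 + 2 + 1, 24^31 ≡ 44·16·49·46·24: 44·16 = 704 ≡ 15, then 15·49 = 735 ≡ 46, then 46·46 = 2116 ≡ 49, then 49·24 = 1176 ≡ 10. So 24^31 ≡ 10 (mod 53).
Hence T⁻¹(24) = 10.

10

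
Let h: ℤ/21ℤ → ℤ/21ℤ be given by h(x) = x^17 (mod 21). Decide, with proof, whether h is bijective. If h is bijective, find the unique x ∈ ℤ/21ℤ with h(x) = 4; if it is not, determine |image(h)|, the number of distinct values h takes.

Computing x^17 mod 21 for each x (by repeated squaring, reducing mod 21 at every step), the values h(0), h(1), …, h(20) are: 0, 1, 11, 12, 16, 17, 6, 7, 8, 18, 19, 2, 3, 13, 14, 15, 4, 5, 9, 10, 20.
Every element of ℤ/21ℤ appears exactly once in this list, so h is a bijection, and in particular bijective.
Since h is bijective, we read off the preimage of 4 from the same table: h(16) = 4, so h⁻¹(4) = 16.

16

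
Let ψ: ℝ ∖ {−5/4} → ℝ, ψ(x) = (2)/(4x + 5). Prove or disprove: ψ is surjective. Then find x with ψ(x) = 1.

If ψ(x) = 0, cross-multiplying gives 4(2) = 0(4x + 5), which simplifies to 8 = 0 — false.  So 0 has no preimage and ψ is not surjective.
Solving ψ(x) = 1: cross-multiplying gives 2 = 1(4x + 5), which rearranges to −4x = 3, so x = −3/4.

-3/4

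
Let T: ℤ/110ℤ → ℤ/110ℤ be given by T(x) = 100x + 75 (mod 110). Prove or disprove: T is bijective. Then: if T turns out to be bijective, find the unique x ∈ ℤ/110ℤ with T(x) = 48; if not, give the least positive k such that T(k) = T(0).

Recall: T is injective when T(s) = T(t) forces s = t.
We have gcd(100, 110) = 10 > 1. Taking s = 0 and t = 11: T(0) = 75 and T(11) = 100·11 + 75 = 1175 ≡ 75 (mod 110).
So T(0) = T(11) while 0 ≠ 11, so T is not injective, hence not bijective.
Since T is not bijective, we find the least positive k with T(k) = T(0): this means 100k ≡ 0 (mod 110), i.e. 110 ∣ 100k. Since gcd(100, 110) = 10, dividing through by 10 this holds exactly when 11 ∣ 10k, and as gcd(10, 11) = 1, exactly when 11 ∣ k.
The smallest positive such k is 11.

11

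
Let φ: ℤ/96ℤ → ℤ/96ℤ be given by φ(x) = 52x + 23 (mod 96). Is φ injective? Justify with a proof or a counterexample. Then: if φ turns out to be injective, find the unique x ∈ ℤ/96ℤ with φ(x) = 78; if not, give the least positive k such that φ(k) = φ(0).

24

Recall: φ is injective when φ(u) = φ(v) forces u = v.
We have gcd(52, 96) = 4 > 1. Taking u = 0 and v = 24: φ(0) = 23 and φ(24) = 52·24 + 23 = 1271 ≡ 23 (mod 96).
So φ(0) = φ(24) while 0 ≠ 24, therefore φ is not injective.
Since φ is not injective, we find the least positive k with φ(k) = φ(0): this means 52k ≡ 0 (mod 96), i.e. 96 ∣ 52k. Since gcd(52, 96) = 4, dividing through by 4 this holds exactly when 24 ∣ 13k, and as gcd(13, 24) = 1, exactly when 24 ∣ k.
The smallest positive such k is 24.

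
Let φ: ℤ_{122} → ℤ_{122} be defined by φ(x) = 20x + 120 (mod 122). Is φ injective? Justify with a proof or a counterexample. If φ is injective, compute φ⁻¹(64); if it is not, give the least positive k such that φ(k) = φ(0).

We have gcd(20, 122) = 2 > 1. Taking a = 0 and b = 61: φ(0) = 120 and φ(61) = 20·61 + 120 = 1340 ≡ 120 (mod 122).
So φ(0) = φ(61) while 0 ≠ 61, so φ is not injective.
Since φ is not injective, we find the least positive k with φ(k) = φ(0): this means 20k ≡ 0 (mod 122), i.e. 122 ∣ 20k. Since gcd(20, 122) = 2, dividing through by 2 this holds exactly when 61 ∣ 10k, and as gcd(10, 61) = 1, exactly when 61 ∣ k.
The smallest positive such k is 61.

61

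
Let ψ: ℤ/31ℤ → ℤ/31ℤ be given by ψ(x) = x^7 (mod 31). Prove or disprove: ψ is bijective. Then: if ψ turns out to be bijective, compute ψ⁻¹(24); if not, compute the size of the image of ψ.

12

Since 31 is prime, the nonzero elements of ℤ/31ℤ form a cyclic group of order 30.
As gcd(7, 30) = 1, raising to the 7th power is a bijection on this group: if x_1^7 ≡ x_2^7 then (x_1x_2^{−1})^7 = 1, and the only element of order dividing gcd(7, 30) = 1 is 1, so x_1 = x_2.
With ψ(0) = 0 this makes ψ injective on all of ℤ/31ℤ, hence bijective (finite equal-size domain and codomain). In particular ψ is bijective.
Since ψ is bijective, we find the preimage of 24. The inverse of x ↦ x^7 on (ℤ/31ℤ)^× is x ↦ x^13, because 7·13 = 91 = 3·30 + 1 ≡ 1 (mod 30) and x^{30} = 1 for x ≠ 0 (Fermat). So ψ⁻¹(24) = 24^13 mod 31.
Repeated squaring mod 31: 24^1 ≡ 24, 24^2 ≡ 24² = 576 ≡ 18, 24^4 ≡ 18² = 324 ≡ 14, 24^8 ≡ 14² = 196 ≡ 10. Since 13 = 8 + 4 + 1, 24^13 ≡ 10·14·24: 10·14 = 140 ≡ 16, then 16·24 = 384 ≡ 12. So 24^13 ≡ 12 (mod 31).
Hence ψ⁻¹(24) = 12.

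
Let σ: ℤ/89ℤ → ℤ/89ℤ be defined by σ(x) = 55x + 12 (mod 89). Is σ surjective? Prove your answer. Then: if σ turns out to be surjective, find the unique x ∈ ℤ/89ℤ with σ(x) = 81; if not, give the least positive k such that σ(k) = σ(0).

32

By definition, surjectivity means every element of the codomain has a preimage under σ.
Since gcd(55, 89) = 1, 55 is invertible modulo 89. Euclid's algorithm: 89 = 1·55 + 34, 55 = 1·34 + 21, 34 = 1·21 + 13, 21 = 1·13 + 8, 13 = 1·8 + 5, 8 = 1·5 + 3, 5 = 1·3 + 2, 3 = 1·2 + 1; back-substituting gives 1 = 34·55 − 21·89, so 55⁻¹ ≡ 34 (mod 89).
Then y ↦ 34(y − 12) is a two-sided inverse to σ, so every y ∈ ℤ/89ℤ has a preimage.
Thus σ is surjective.
Since σ is surjective, we compute σ⁻¹(81): solve 55x + 12 ≡ 81 (mod 89), i.e. 55x ≡ 69 (mod 89).
Multiplying by 55⁻¹ = 34 gives x ≡ 34·69 = 2346 = 26·89 + 32 ≡ 32 (mod 89).
Check: σ(32) = 55·32 + 12 = 1772 = 19·89 + 81 ≡ 81 (mod 89).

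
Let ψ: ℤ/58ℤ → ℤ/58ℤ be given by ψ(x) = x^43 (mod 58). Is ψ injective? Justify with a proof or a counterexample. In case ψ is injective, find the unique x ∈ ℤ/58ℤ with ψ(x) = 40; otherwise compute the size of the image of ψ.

18

Computing x^43 mod 58 for each x (by repeated squaring, reducing mod 58 at every step), the values ψ(0), ψ(1), …, ψ(57) are: 0, 1, 56, 55, 4, 5, 6, 7, 50, 9, 48, 47, 46, 13, 44, 43, 16, 41, 40, 39, 20, 37, 22, 23, 24, 25, 32, 31, 28, 29, 30, 27, 26, 33, 34, 35, 36, 21, 38, 19, 18, 17, 42, 15, 14, 45, 12, 11, 10, 49, 8, 51, 52, 53, 54, 3, 2, 57.
Every element of ℤ/58ℤ appears exactly once in this list, so ψ is a bijection, and in particular injective.
Since ψ is injective, we read off the preimage of 40 from the same table: ψ(18) = 40, so ψ⁻¹(40) = 18.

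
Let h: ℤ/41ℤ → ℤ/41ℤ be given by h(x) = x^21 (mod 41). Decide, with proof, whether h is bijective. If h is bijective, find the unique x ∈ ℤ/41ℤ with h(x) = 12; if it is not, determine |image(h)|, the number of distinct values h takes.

Since 41 is prime, the nonzero elements of ℤ/41ℤ form a cyclic group of order 40.
As gcd(21, 40) = 1, raising to the 21st power is a bijection on this group: if s^21 ≡ t^21 then (st^{−1})^21 = 1, and the only element of order dividing gcd(21, 40) = 1 is 1, so s = t.
With h(0) = 0 this makes h injective on all of ℤ/41ℤ, hence bijective (finite equal-size domain and codomain). In particular h is bijective.
Since h is bijective, we find the preimage of 12. The inverse of x ↦ x^21 on (ℤ/41ℤ)^× is x ↦ x^21, because 21·21 = 441 = 11·40 + 1 ≡ 1 (mod 40) and x^{40} = 1 for x ≠ 0 (Fermat). So h⁻¹(12) = 12^21 mod 41.
Repeated squaring mod 41: 12^1 ≡ 12, 12^2 ≡ 12² = 144 ≡ 21, 12^4 ≡ 21² = 441 ≡ 31, 12^8 ≡ 31² = 961 ≡ 18, 12^16 ≡ 18² = 324 ≡ 37. Since 21 = 16 + 4 + 1, 12^21 ≡ 37·31·12: 37·31 = 1147 ≡ 40, then 40·12 = 480 ≡ 29. So 12^21 ≡ 29 (mod 41).
Hence h⁻¹(12) = 29.

29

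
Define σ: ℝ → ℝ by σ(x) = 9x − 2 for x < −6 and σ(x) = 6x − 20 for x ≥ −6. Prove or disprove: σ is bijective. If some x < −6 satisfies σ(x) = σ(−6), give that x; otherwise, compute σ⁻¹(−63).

-61/9

Both pieces are strictly increasing (slopes 9 and 6), so each is injective on its own interval.
The left piece maps (−∞, −6) onto (−∞, −56); the right piece maps [−6, ∞) onto [−56, ∞).
Since −56 = −56, the images partition ℝ: σ is injective and surjective, hence bijective.
Because the two images are disjoint, no x < −6 has σ(x) = σ(−6), so we compute σ⁻¹(−63): −63 lies in (−∞, −56), so solve 9x − 2 = −63: x = (−63 + 2)/9 = −61/9.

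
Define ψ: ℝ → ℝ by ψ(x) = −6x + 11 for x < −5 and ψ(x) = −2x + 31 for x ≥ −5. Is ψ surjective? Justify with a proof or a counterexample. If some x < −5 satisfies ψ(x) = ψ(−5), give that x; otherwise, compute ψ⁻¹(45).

-17/3

Both pieces are strictly decreasing (slopes −6 and −2), so each is injective on its own interval.
The left piece maps (−∞, −5) onto (41, ∞); the right piece maps [−5, ∞) onto (−∞, 41].
These images together cover ℝ, so ψ is surjective.
Because the two images are disjoint, no x < −5 has ψ(x) = ψ(−5), so we compute ψ⁻¹(45): 45 lies in (41, ∞), so solve −6x + 11 = 45: x = (45 − 11)/(−6) = −17/3.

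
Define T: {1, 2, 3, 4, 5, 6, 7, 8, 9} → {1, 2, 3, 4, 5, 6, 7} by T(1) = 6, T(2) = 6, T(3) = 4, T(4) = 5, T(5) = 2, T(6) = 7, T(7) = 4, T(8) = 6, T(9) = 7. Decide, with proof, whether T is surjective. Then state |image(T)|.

5

No element maps to 1, so T is not surjective.
The image of T is {2, 4, 5, 6, 7}, which has 5 elements.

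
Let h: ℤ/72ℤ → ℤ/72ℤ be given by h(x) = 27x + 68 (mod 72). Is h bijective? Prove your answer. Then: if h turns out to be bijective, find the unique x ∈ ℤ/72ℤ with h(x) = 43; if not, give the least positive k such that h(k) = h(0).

8

We have gcd(27, 72) = 9 > 1. Taking x_1 = 0 and x_2 = 8: h(0) = 68 and h(8) = 27·8 + 68 = 284 ≡ 68 (mod 72).
So h(0) = h(8) while 0 ≠ 8, hence h is not injective, hence not bijective.
Since h is not bijective, we find the least positive k with h(k) = h(0): this means 27k ≡ 0 (mod 72), i.e. 72 ∣ 27k. Since gcd(27, 72) = 9, dividing through by 9 this holds exactly when 8 ∣ 3k, and as gcd(3, 8) = 1, exactly when 8 ∣ k.
The smallest positive such k is 8.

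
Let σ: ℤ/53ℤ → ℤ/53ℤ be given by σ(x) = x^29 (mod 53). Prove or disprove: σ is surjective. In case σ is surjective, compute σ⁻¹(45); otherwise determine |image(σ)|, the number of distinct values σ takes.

2

Since 53 is prime, the nonzero elements of ℤ/53ℤ form a cyclic group of order 52.
As gcd(29, 52) = 1, raising to the 29th power is a bijection on this group: if u^29 ≡ v^29 then (uv^{−1})^29 = 1, and the only element of order dividing gcd(29, 52) = 1 is 1, so u = v.
With σ(0) = 0 this makes σ injective on all of ℤ/53ℤ, hence bijective (finite equal-size domain and codomain). In particular σ is surjective.
Since σ is surjective, we find the preimage of 45. The inverse of x ↦ x^29 on (ℤ/53ℤ)^× is x ↦ x^9, because 29·9 = 261 = 5·52 + 1 ≡ 1 (mod 52) and x^{52} = 1 for x ≠ 0 (Fermat). So σ⁻¹(45) = 45^9 mod 53.
Repeated squaring mod 53: 45^1 ≡ 45, 45^2 ≡ 45² = 2025 ≡ 11, 45^4 ≡ 11² = 121 ≡ 15, 45^8 ≡ 15² = 225 ≡ 13. Since 9 = 8 + 1, 45^9 ≡ 13·45: 13·45 = 585 ≡ 2. So 45^9 ≡ 2 (mod 53).
Hence σ⁻¹(45) = 2.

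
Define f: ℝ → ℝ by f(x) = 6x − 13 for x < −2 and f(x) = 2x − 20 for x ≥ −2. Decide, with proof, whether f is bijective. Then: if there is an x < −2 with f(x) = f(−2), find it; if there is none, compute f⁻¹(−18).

Both pieces are strictly increasing (slopes 6 and 2), so each is injective on its own interval.
The left piece maps (−∞, −2) onto (−∞, −25); the right piece maps [−2, ∞) onto [−24, ∞).
The images leave a gap (−25 has no preimage), so f is not surjective, hence not bijective.
Because the two images are disjoint, no x < −2 has f(x) = f(−2), so we compute f⁻¹(−18): −18 lies in [−24, ∞), so solve 2x − 20 = −18: x = (−18 + 20)/2 = 1.

1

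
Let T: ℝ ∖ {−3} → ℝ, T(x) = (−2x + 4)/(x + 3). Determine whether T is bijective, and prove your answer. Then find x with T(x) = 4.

If T(x) = −2, cross-multiplying gives 1(−2x + 4) = −2(x + 3), which simplifies to 4 = −6 — false.  So −2 has no preimage and T is not surjective.
Hence T is not bijective.
Solving T(x) = 4: cross-multiplying gives −2x + 4 = 4(x + 3), which rearranges to −6x = 8, so x = −4/3.

-4/3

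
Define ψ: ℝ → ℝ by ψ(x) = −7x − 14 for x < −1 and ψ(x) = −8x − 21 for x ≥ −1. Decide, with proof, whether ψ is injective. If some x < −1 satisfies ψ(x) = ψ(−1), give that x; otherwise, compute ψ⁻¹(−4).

-10/7

Both pieces are strictly decreasing (slopes −7 and −8), so each is injective on its own interval.
The left piece maps (−∞, −1) onto (−7, ∞); the right piece maps [−1, ∞) onto (−∞, −13].
These images are disjoint, so no value is attained by both pieces. Thus ψ is injective.
Because the two images are disjoint, no x < −1 has ψ(x) = ψ(−1), so we compute ψ⁻¹(−4): −4 lies in (−7, ∞), so solve −7x − 14 = −4: x = (−4 + 14)/(−7) = −10/7.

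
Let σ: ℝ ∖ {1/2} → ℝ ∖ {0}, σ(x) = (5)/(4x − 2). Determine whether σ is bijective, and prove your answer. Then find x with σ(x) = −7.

Suppose σ(a) = σ(b). Cross-multiplying: (5)(4b − 2) = (5)(4a − 2).
Expanding both sides and cancelling the symmetric terms leaves −20·(a − b) = 0. Since −20 ≠ 0, a = b. Therefore σ is injective.
For any y ≠ 0, solving y(4x − 2) = 5 for x gives a well-defined x ≠ 1/2. So σ is surjective.
So σ is bijective.
Solving σ(x) = −7: cross-multiplying gives 5 = −7(4x − 2), which rearranges to 28x = 9, so x = 9/28.

9/28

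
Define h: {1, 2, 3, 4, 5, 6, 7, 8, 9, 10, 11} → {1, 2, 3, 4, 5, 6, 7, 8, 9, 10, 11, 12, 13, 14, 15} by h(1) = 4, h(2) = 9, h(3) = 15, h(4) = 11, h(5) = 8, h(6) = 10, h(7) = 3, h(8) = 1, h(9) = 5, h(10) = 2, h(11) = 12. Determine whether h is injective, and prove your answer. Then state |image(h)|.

The values h(1), …, h(11) are 4, 9, 15, 11, 8, 10, 3, 1, 5, 2, 12 — all distinct.
So h(a) = h(b) only when a = b, and h is injective.
The image of h is {1, 2, 3, 4, 5, 8, 9, 10, 11, 12, 15}, which has 11 elements.

11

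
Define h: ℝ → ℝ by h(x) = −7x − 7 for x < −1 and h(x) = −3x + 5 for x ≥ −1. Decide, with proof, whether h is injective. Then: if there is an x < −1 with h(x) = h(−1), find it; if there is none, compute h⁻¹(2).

Both pieces are strictly decreasing (slopes −7 and −3), so each is injective on its own interval.
The left piece maps (−∞, −1) onto (0, ∞); the right piece maps [−1, ∞) onto (−∞, 8].
These images overlap. In particular h(−1) = 8 (right piece), and solving −7x − 7 = 8 on the left piece gives x = −15/7 < −1.
So h(−15/7) = h(−1) with −15/7 ≠ −1, and h is not injective. This x = −15/7 is the requested value below −1.

-15/7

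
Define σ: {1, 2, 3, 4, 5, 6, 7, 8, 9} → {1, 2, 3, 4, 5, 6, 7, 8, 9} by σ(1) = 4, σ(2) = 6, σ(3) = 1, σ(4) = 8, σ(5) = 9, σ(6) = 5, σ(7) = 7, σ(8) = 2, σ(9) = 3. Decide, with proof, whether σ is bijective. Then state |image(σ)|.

9

The values 4, 6, 1, 8, 9, 5, 7, 2, 3 are a permutation of {1, 2, 3, 4, 5, 6, 7, 8, 9}: each element appears exactly once.
So σ is injective and surjective, hence bijective.
The image of σ is {1, 2, 3, 4, 5, 6, 7, 8, 9}, which has 9 elements.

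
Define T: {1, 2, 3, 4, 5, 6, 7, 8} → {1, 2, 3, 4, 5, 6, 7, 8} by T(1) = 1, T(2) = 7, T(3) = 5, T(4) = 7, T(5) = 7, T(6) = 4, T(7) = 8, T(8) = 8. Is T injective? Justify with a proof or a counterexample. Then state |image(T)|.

T(2) = 7 = T(4) with 2 ≠ 4, so T is not injective.
The image of T is {1, 4, 5, 7, 8}, which has 5 elements.

5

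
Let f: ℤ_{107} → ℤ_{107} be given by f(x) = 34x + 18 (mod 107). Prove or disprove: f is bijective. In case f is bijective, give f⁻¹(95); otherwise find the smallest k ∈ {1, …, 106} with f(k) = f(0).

18

By definition, f is injective when f(x_1) = f(x_2) forces x_1 = x_2.
If f(x_1) = f(x_2), then 34x_1 ≡ 34x_2 (mod 107). Because gcd(34, 107) = 1, we may cancel 34 to get x_1 ≡ x_2 (mod 107).
We now compute 34⁻¹ mod 107 explicitly. Euclid's algorithm: 107 = 3·34 + 5, 34 = 6·5 + 4, 5 = 1·4 + 1; back-substituting gives 1 = 85·34 − 27·107, so 34⁻¹ ≡ 85 (mod 107).
For any y ∈ ℤ_{107}, x = 85(y − 18) mod 107 satisfies f(x) = 34·85(y − 18) + 18 ≡ y (since 34·85 ≡ 1 mod 107). So every y has a preimage.
Hence f is bijective.
Since f is bijective, we find f⁻¹(95): we need 34x ≡ 95 − 18 ≡ 77 (mod 107). Using 34⁻¹ = 85: x ≡ 85·77 = 6545 = 61·107 + 18, so x = 18.
Check: f(18) = 34·18 + 18 = 630 = 5·107 + 95 ≡ 95 (mod 107).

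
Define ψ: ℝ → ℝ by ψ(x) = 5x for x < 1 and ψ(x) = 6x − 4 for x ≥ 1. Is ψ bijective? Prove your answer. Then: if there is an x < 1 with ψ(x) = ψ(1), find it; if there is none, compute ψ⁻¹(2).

Both pieces are strictly increasing (slopes 5 and 6), so each is injective on its own interval.
The left piece maps (−∞, 1) onto (−∞, 5); the right piece maps [1, ∞) onto [2, ∞).
These images overlap. In particular ψ(1) = 2 (right piece), and solving 5x = 2 on the left piece gives x = 2/5 < 1.
So ψ(2/5) = ψ(1) with 2/5 ≠ 1, and ψ is not injective, hence not bijective. This x = 2/5 is the requested value below 1.

2/5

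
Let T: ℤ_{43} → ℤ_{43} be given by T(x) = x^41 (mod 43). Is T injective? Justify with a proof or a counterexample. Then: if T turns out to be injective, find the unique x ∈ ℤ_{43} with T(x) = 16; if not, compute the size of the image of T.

Since 43 is prime, the nonzero elements of ℤ_{43} form a cyclic group of order 42.
As gcd(41, 42) = 1, raising to the 41st power is a bijection on this group: if x_1^41 ≡ x_2^41 then (x_1x_2^{−1})^41 = 1, and the only element of order dividing gcd(41, 42) = 1 is 1, so x_1 = x_2.
With T(0) = 0 this makes T injective on all of ℤ_{43}, hence bijective (finite equal-size domain and codomain). In particular T is injective.
Since T is injective, we find the preimage of 16. The inverse of x ↦ x^41 on (ℤ_{43})^× is x ↦ x^41, because 41·41 = 1681 = 40·42 + 1 ≡ 1 (mod 42) and x^{42} = 1 for x ≠ 0 (Fermat). So T⁻¹(16) = 16^41 mod 43.
Repeated squaring mod 43: 16^1 ≡ 16, 16^2 ≡ 16² = 256 ≡ 41, 16^4 ≡ 41² = 1681 ≡ 4, 16^8 ≡ 4² = 16, 16^16 ≡ 16² = 256 ≡ 41, 16^32 ≡ 41² = 1681 ≡ 4. Since 41 = 32 + 8 + 1, 16^41 ≡ 4·16·16: 4·16 = 64 ≡ 21, then 21·16 = 336 ≡ 35. So 16^41 ≡ 35 (mod 43).
Hence T⁻¹(16) = 35.

35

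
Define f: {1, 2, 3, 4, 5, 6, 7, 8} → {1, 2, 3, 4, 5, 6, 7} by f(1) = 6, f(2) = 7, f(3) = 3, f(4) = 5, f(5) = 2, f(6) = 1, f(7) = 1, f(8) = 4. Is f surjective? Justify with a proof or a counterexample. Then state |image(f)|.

7

Every element of the codomain has a preimage: 1 = f(6), 2 = f(5), 3 = f(3), 4 = f(8), 5 = f(4), 6 = f(1), 7 = f(2).
Thus f is surjective.
The image of f is {1, 2, 3, 4, 5, 6, 7}, which has 7 elements.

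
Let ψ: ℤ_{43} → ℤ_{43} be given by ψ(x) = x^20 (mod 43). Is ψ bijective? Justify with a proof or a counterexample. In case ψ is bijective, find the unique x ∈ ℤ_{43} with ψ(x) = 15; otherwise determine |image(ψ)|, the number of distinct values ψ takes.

22

ψ(21): Repeated squaring mod 43: 21^1 ≡ 21, 21^2 ≡ 21² = 441 ≡ 11, 21^4 ≡ 11² = 121 ≡ 35, 21^8 ≡ 35² = 1225 ≡ 21, 21^16 ≡ 21² = 441 ≡ 11. Since 20 = 16 + 4, 21^20 ≡ 11·35: 11·35 = 385 ≡ 41. So 21^20 ≡ 41 (mod 43).
ψ(22): Repeated squaring mod 43: 22^1 ≡ 22, 22^2 ≡ 22² = 484 ≡ 11, 22^4 ≡ 11² = 121 ≡ 35, 22^8 ≡ 35² = 1225 ≡ 21, 22^16 ≡ 21² = 441 ≡ 11. Since 20 = 16 + 4, 22^20 ≡ 11·35: 11·35 = 385 ≡ 41. So 22^20 ≡ 41 (mod 43).
So ψ(21) = ψ(22) = 41 while 21 ≠ 22, hence ψ is not injective, hence not bijective.
Since ψ is not bijective, we determine |image(ψ)|. Computing x^20 mod 43 for each x (by repeated squaring, reducing mod 43 at every step), the values ψ(0), ψ(1), …, ψ(42) are: 0, 1, 21, 14, 11, 17, 36, 6, 16, 24, 13, 4, 25, 10, 40, 23, 35, 38, 31, 9, 15, 41, 41, 15, 9, 31, 38, 35, 23, 40, 10, 25, 4, 13, 24, 16, 6, 36, 17, 11, 14, 21, 1.
The distinct values are {0, 1, 4, 6, 9, 10, 11, 13, 14, 15, 16, 17, 21, 23, 24, 25, 31, 35, 36, 38, 40, 41}; there are 22 of them.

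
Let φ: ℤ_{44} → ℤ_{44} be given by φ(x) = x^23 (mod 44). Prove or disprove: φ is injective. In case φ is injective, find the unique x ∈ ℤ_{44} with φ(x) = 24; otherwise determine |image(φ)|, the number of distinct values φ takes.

φ(0) = 0^23 = 0.
φ(22): Repeated squaring mod 44: 22^1 ≡ 22, 22^2 ≡ 22² = 484 ≡ 0, 22^4 ≡ 0² = 0, 22^8 ≡ 0² = 0, 22^16 ≡ 0² = 0. Since 23 = 16 + 4 + 2 + 1, 22^23 ≡ 0·0·0·22: 0·0 = 0, then 0·0 = 0, then 0·22 = 0. So 22^23 ≡ 0 (mod 44).
So φ(0) = φ(22) = 0 while 0 ≠ 22, so φ is not injective.
Since φ is not injective, we determine |image(φ)|. Computing x^23 mod 44 for each x (by repeated squaring, reducing mod 44 at every step), the values φ(0), φ(1), …, φ(43) are: 0, 1, 8, 27, 20, 37, 40, 35, 28, 25, 32, 11, 12, 41, 16, 31, 4, 29, 24, 39, 36, 21, 0, 23, 8, 5, 20, 15, 40, 13, 28, 3, 32, 33, 12, 19, 16, 9, 4, 7, 24, 17, 36, 43.
The distinct values are {0, 1, 3, 4, 5, 7, 8, 9, 11, 12, 13, 15, 16, 17, 19, 20, 21, 23, 24, 25, 27, 28, 29, 31, 32, 33, 35, 36, 37, 39, 40, 41, 43}; there are 33 of them.

33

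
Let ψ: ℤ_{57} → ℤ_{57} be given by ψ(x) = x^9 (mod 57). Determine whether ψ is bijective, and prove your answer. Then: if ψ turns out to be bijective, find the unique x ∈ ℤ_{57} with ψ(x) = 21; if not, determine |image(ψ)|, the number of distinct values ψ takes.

9

ψ(1) = 1^9 = 1.
ψ(4): Repeated squaring mod 57: 4^1 ≡ 4, 4^2 ≡ 4² = 16, 4^4 ≡ 16² = 256 ≡ 28, 4^8 ≡ 28² = 784 ≡ 43. Since 9 = 8 + 1, 4^9 ≡ 43·4: 43·4 = 172 ≡ 1. So 4^9 ≡ 1 (mod 57).
So ψ(1) = ψ(4) = 1 while 1 ≠ 4, so ψ is not injective, hence not bijective.
Since ψ is not bijective, we determine |image(ψ)|. Computing x^9 mod 57 for each x (by repeated squaring, reducing mod 57 at every step), the values ψ(0), ψ(1), …, ψ(56) are: 0, 1, 56, 18, 1, 20, 39, 1, 56, 39, 37, 20, 18, 37, 56, 18, 1, 20, 18, 19, 20, 18, 37, 20, 39, 1, 20, 18, 1, 56, 39, 37, 56, 18, 37, 20, 39, 37, 38, 39, 37, 56, 39, 1, 20, 39, 37, 20, 18, 1, 56, 18, 37, 56, 39, 1, 56.
The distinct values are {0, 1, 18, 19, 20, 37, 38, 39, 56}; there are 9 of them.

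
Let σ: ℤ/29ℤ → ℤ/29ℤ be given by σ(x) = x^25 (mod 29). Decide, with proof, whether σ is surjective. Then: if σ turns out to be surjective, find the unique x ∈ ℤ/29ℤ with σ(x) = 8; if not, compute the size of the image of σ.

15

Since 29 is prime, the nonzero elements of ℤ/29ℤ form a cyclic group of order 28.
As gcd(25, 28) = 1, raising to the 25th power is a bijection on this group: if a^25 ≡ b^25 then (ab^{−1})^25 = 1, and the only element of order dividing gcd(25, 28) = 1 is 1, so a = b.
With σ(0) = 0 this makes σ injective on all of ℤ/29ℤ, hence bijective (finite equal-size domain and codomain). In particular σ is surjective.
Since σ is surjective, we find the preimage of 8. The inverse of x ↦ x^25 on (ℤ/29ℤ)^× is x ↦ x^9, because 25·9 = 225 = 8·28 + 1 ≡ 1 (mod 28) and x^{28} = 1 for x ≠ 0 (Fermat). So σ⁻¹(8) = 8^9 mod 29.
Repeated squaring mod 29: 8^1 ≡ 8, 8^2 ≡ 8² = 64 ≡ 6, 8^4 ≡ 6² = 36 ≡ 7, 8^8 ≡ 7² = 49 ≡ 20. Since 9 = 8 + 1, 8^9 ≡ 20·8: 20·8 = 160 ≡ 15. So 8^9 ≡ 15 (mod 29).
Hence σ⁻¹(8) = 15.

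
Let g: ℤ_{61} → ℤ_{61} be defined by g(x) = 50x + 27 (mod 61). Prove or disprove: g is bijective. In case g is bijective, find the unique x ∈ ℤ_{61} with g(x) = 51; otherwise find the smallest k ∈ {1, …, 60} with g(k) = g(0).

20

If g(a) = g(b), then 50a ≡ 50b (mod 61). Because gcd(50, 61) = 1, we may cancel 50 to get a ≡ b (mod 61).
We now compute 50⁻¹ mod 61 explicitly. Euclid's algorithm: 61 = 1·50 + 11, 50 = 4·11 + 6, 11 = 1·6 + 5, 6 = 1·5 + 1; back-substituting gives 1 = 11·50 − 9·61, so 50⁻¹ ≡ 11 (mod 61).
Then y ↦ 11(y − 27) is a two-sided inverse to g, so every y ∈ ℤ_{61} has a preimage.
Thus g is bijective.
Since g is bijective, we compute g⁻¹(51): solve 50x + 27 ≡ 51 (mod 61), i.e. 50x ≡ 24 (mod 61).
Multiplying by 50⁻¹ = 11 gives x ≡ 11·24 = 264 = 4·61 + 20 ≡ 20 (mod 61).
Check: g(20) = 50·20 + 27 = 1027 = 16·61 + 51 ≡ 51 (mod 61).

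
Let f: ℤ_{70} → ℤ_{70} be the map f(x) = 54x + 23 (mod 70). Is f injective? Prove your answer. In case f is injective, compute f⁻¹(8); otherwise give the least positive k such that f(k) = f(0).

We have gcd(54, 70) = 2 > 1. Taking a = 0 and b = 35: f(0) = 23 and f(35) = 54·35 + 23 = 1913 ≡ 23 (mod 70).
So f(0) = f(35) while 0 ≠ 35, thus f is not injective.
Since f is not injective, we find the least positive k with f(k) = f(0): this means 54k ≡ 0 (mod 70), i.e. 70 ∣ 54k. Since gcd(54, 70) = 2, dividing through by 2 this holds exactly when 35 ∣ 27k, and as gcd(27, 35) = 1, exactly when 35 ∣ k.
The smallest positive such k is 35.

35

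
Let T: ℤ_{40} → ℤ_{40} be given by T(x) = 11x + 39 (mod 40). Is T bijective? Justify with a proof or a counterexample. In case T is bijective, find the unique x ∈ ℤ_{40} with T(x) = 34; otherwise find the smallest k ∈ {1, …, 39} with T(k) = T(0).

25

If T(a) = T(b), then 11a ≡ 11b (mod 40). Because gcd(11, 40) = 1, we may cancel 11 to get a ≡ b (mod 40).
We now compute 11⁻¹ mod 40 explicitly. Euclid's algorithm: 40 = 3·11 + 7, 11 = 1·7 + 4, 7 = 1·4 + 3, 4 = 1·3 + 1; back-substituting gives 1 = 11·11 − 3·40, so 11⁻¹ ≡ 11 (mod 40).
Then y ↦ 11(y − 39) is a two-sided inverse to T, so every y ∈ ℤ_{40} has a preimage.
Hence T is bijective.
Since T is bijective, we compute T⁻¹(34): solve 11x + 39 ≡ 34 (mod 40), i.e. 11x ≡ 35 (mod 40).
Multiplying by 11⁻¹ = 11 gives x ≡ 11·35 = 385 = 9·40 + 25 ≡ 25 (mod 40).
Check: T(25) = 11·25 + 39 = 314 = 7·40 + 34 ≡ 34 (mod 40).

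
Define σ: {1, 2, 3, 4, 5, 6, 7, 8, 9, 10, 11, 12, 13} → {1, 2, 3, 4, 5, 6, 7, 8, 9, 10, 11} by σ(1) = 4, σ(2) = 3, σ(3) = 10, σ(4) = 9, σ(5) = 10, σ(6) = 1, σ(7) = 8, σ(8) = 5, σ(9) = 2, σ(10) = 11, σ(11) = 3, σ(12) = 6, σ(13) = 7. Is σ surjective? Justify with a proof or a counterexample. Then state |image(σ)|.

11

Every element of the codomain has a preimage: 1 = σ(6), 2 = σ(9), 3 = σ(2), 4 = σ(1), 5 = σ(8), 6 = σ(12), 7 = σ(13), 8 = σ(7), 9 = σ(4), 10 = σ(3), 11 = σ(10).
So σ is surjective.
The image of σ is {1, 2, 3, 4, 5, 6, 7, 8, 9, 10, 11}, which has 11 elements.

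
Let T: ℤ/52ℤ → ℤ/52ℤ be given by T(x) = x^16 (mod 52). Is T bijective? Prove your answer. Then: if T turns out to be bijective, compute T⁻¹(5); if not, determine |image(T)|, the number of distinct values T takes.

T(1) = 1^16 = 1.
T(5): Repeated squaring mod 52: 5^1 ≡ 5, 5^2 ≡ 5² = 25, 5^4 ≡ 25² = 625 ≡ 1, 5^8 ≡ 1² = 1, 5^16 ≡ 1² = 1. So 5^16 ≡ 1 (mod 52).
So T(1) = T(5) = 1 while 1 ≠ 5, therefore T is not injective, hence not bijective.
Since T is not bijective, we determine |image(T)|. Computing x^16 mod 52 for each x (by repeated squaring, reducing mod 52 at every step), the values T(0), T(1), …, T(51) are: 0, 1, 16, 29, 48, 1, 48, 9, 40, 9, 16, 29, 40, 13, 40, 29, 16, 9, 40, 9, 48, 1, 48, 29, 16, 1, 0, 1, 16, 29, 48, 1, 48, 9, 40, 9, 16, 29, 40, 13, 40, 29, 16, 9, 40, 9, 48, 1, 48, 29, 16, 1.
The distinct values are {0, 1, 9, 13, 16, 29, 40, 48}; there are 8 of them.

8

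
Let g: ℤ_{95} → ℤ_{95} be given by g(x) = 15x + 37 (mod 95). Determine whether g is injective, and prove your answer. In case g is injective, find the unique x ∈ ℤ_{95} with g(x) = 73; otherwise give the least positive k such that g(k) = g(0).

We have gcd(15, 95) = 5 > 1. Taking u = 0 and v = 19: g(0) = 37 and g(19) = 15·19 + 37 = 322 ≡ 37 (mod 95).
So g(0) = g(19) while 0 ≠ 19, hence g is not injective.
Since g is not injective, we find the least positive k with g(k) = g(0): this means 15k ≡ 0 (mod 95), i.e. 95 ∣ 15k. Since gcd(15, 95) = 5, dividing through by 5 this holds exactly when 19 ∣ 3k, and as gcd(3, 19) = 1, exactly when 19 ∣ k.
The smallest positive such k is 19.

19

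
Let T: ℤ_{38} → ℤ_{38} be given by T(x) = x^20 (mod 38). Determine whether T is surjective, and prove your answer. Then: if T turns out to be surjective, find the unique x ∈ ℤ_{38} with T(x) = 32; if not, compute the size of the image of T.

20

T(18): Repeated squaring mod 38: 18^1 ≡ 18, 18^2 ≡ 18² = 324 ≡ 20, 18^4 ≡ 20² = 400 ≡ 20, 18^8 ≡ 20² = 400 ≡ 20, 18^16 ≡ 20² = 400 ≡ 20. Since 20 = 16 + 4, 18^20 ≡ 20·20: 20·20 = 400 ≡ 20. So 18^20 ≡ 20 (mod 38).
T(20): Repeated squaring mod 38: 20^1 ≡ 20, 20^2 ≡ 20² = 400 ≡ 20, 20^4 ≡ 20² = 400 ≡ 20, 20^8 ≡ 20² = 400 ≡ 20, 20^16 ≡ 20² = 400 ≡ 20. Since 20 = 16 + 4, 20^20 ≡ 20·20: 20·20 = 400 ≡ 20. So 20^20 ≡ 20 (mod 38).
So T(18) = T(20) = 20 while 18 ≠ 20, thus T is not injective.
A non-injective map from the 38-element set ℤ_{38} to itself takes at most 37 distinct values, so it cannot be surjective. Hence T is not surjective.
Since T is not surjective, we determine |image(T)|. Computing x^20 mod 38 for each x (by repeated squaring, reducing mod 38 at every step), the values T(0), T(1), …, T(37) are: 0, 1, 4, 9, 16, 25, 36, 11, 26, 5, 24, 7, 30, 17, 6, 35, 28, 23, 20, 19, 20, 23, 28, 35, 6, 17, 30, 7, 24, 5, 26, 11, 36, 25, 16, 9, 4, 1.
The distinct values are {0, 1, 4, 5, 6, 7, 9, 11, 16, 17, 19, 20, 23, 24, 25, 26, 28, 30, 35, 36}; there are 20 of them.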